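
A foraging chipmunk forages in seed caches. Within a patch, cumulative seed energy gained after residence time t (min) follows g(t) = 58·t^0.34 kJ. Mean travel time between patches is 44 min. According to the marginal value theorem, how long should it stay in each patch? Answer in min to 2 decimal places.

22.67 min

By the marginal value theorem, leave when the instantaneous gain rate g'(t) equals the habitat-wide average g(t)/(T + t).
g'(t) = 0.34·58·t^-0.66. Setting 0.34·58·t^-0.66 = 58·t^0.34/(44+t) gives 0.34(44+t) = t, so 0.66·t = 0.34×44.
t* = 0.34×44/0.66 = 22.67 min.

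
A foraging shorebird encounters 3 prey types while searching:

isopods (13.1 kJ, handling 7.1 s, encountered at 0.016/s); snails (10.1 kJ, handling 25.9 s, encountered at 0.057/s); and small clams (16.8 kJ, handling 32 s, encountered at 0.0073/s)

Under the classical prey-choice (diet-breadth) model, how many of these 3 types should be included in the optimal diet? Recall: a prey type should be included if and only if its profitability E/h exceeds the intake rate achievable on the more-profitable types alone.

3

Rank by E/h (kJ/s): isopods 1.85, small clams 0.525, snails 0.39. Include each in turn until the next type's E/h falls below the running intake rate.
Rate on top 1: 0.1882. small clams: 0.525 > 0.1882 → include.
Rate on top 2: 0.2466. snails: 0.39 > 0.2466 → include.
Optimal diet: isopods, small clams, snails — 3 of 3 types.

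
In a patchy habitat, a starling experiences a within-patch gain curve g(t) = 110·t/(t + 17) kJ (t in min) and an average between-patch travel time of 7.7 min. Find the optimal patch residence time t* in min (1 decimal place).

11.4 min

By the marginal value theorem, leave when the instantaneous gain rate g'(t) equals the habitat-wide average g(t)/(T + t).
g'(t) = 110·17/(t + 17)². Setting 110·17/(t+17)² = 110t/[(t+17)(7.7+t)] gives 17(7.7+t) = t(t+17), so t² = 17×7.7 = 130.9.
t* = √130.9 = 11.44 min.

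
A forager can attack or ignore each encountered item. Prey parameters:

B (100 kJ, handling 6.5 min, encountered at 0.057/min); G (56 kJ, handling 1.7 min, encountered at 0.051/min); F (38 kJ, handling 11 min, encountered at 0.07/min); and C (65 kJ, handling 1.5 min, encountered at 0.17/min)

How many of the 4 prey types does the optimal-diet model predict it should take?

Profitabilities (E/h, kJ/min): C 43.3, G 32.9, B 15.4, F 3.45. Add prey in this order while the next type's profitability exceeds the intake rate on those already taken.
Rate on top 1: 8.805. G: 32.9 > 8.805 → include.
Rate on top 2: 10.36. B: 15.4 > 10.36 → include.
Rate on top 3: 11.45. F: 3.45 < 11.45 → exclude; stop.
Optimal diet: C, G, B — 3 of 4 types.

3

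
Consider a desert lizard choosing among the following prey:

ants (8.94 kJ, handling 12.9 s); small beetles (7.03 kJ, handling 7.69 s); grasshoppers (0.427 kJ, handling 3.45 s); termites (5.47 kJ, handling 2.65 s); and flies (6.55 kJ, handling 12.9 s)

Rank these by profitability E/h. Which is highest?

Profitability E/h (kJ/s): ants = 8.94/12.9 = 0.693, small beetles = 7.03/7.69 = 0.914, grasshoppers = 0.427/3.45 = 0.124, termites = 5.47/2.65 = 2.06, flies = 6.55/12.9 = 0.508.
Ranked: termites > small beetles > ants > flies > grasshoppers.

termites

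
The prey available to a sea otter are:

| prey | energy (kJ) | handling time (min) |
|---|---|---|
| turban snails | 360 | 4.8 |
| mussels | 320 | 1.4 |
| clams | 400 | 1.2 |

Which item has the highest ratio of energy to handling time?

In descending order of E/h:
clams: 400/1.2 = 333 kJ/min
mussels: 320/1.4 = 229 kJ/min
turban snails: 360/4.8 = 75 kJ/min

clams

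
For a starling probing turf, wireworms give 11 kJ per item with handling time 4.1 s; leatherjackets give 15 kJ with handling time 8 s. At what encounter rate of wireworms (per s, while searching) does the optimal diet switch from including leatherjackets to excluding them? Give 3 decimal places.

0.566 per s

The zero-one rule: include leatherjackets iff E₂/h₂ > λE₁/(1+λh₁). Equality gives the switch point.
λE₁h₂ = E₂ + λE₂h₁ ⇒ λ = E₂/(E₁h₂ − E₂h₁) = 15/(88 − 61.5) = 0.566 per s.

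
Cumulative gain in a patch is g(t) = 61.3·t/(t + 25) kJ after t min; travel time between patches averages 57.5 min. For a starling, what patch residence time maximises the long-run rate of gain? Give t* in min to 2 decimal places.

37.91 min

Maximise g(t)/(T+t): set derivative to zero → g'(t)(T+t) = g(t).
g'(t) = 61.3·25/(t + 25)². Setting 61.3·25/(t+25)² = 61.3t/[(t+25)(57.5+t)] gives 25(57.5+t) = t(t+25), so t² = 25×57.5 = 1438.
t* = √1438 = 37.91 min.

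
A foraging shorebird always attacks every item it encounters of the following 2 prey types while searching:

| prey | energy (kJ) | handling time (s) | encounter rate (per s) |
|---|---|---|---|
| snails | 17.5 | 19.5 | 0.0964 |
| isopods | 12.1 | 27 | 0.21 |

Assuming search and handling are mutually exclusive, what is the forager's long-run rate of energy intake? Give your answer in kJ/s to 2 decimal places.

Energy encountered per unit search time: 0.0964×17.5 + 0.21×12.1 = 4.228 kJ/s.
Handling time per unit search time: 0.0964×19.5 + 0.21×27 = 7.55.
Rate = 4.228/(1 + 7.55) = 0.4945 kJ/s.

0.49 kJ/s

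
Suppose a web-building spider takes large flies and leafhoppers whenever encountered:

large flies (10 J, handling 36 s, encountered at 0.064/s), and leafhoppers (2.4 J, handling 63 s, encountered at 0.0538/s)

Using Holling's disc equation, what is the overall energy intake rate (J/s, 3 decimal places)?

R = Σλ_iE_i / (1 + Σλ_ih_i)
Numerator: 0.064×10 + 0.0538×2.4 = 0.7691
Denominator: 1 + 0.064×36 + 0.0538×63 = 6.693
R = 0.7691/6.693 = 0.1149 J/s

0.115 J/s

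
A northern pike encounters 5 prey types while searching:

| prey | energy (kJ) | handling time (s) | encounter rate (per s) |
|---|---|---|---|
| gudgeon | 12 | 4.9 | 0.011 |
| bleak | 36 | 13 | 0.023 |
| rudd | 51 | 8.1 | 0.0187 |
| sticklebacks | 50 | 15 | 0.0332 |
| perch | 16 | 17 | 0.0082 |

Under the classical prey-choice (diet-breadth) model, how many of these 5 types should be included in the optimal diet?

4

Rank by E/h (kJ/s): rudd 6.3, sticklebacks 3.33, bleak 2.77, gudgeon 2.45, perch 0.941. Include each in turn until the next type's E/h falls below the running intake rate.
Rate on top 1: 0.8282. sticklebacks: 3.33 > 0.8282 → include.
Rate on top 2: 1.585. bleak: 2.77 > 1.585 → include.
Rate on top 3: 1.766. gudgeon: 2.45 > 1.766 → include.
Rate on top 4: 1.785. perch: 0.941 < 1.785 → exclude; stop.
Optimal diet: rudd, sticklebacks, bleak, gudgeon — 4 of 5 types.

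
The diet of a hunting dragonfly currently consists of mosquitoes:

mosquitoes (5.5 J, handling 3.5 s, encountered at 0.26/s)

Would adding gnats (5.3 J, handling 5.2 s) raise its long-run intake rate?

Intake rate on the current diet: R = (0.26×5.5) / (1 + 0.26×3.5) = 1.43/1.91 = 0.7487 J/s.
Profitability of gnats: 5.3/5.2 = 1.019 J/s.
Since 1.019 > R, including gnats increases the long-run rate.

Yes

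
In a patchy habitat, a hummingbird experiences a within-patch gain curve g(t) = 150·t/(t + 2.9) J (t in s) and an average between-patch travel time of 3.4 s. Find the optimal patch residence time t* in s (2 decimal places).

3.14 s

Maximise g(t)/(T+t): set derivative to zero → g'(t)(T+t) = g(t).
g'(t) = 150·2.9/(t + 2.9)². Setting 150·2.9/(t+2.9)² = 150t/[(t+2.9)(3.4+t)] gives 2.9(3.4+t) = t(t+2.9), so t² = 2.9×3.4 = 9.86.
t* = √9.86 = 3.14 s.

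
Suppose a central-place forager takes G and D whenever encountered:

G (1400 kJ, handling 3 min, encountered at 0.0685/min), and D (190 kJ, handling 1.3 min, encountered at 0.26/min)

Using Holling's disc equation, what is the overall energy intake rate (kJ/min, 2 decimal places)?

94.14 kJ/min

R = (0.0685×1400 + 0.26×190) / (1 + 0.0685×3 + 0.26×1.3) = 145.3/1.544 = 94.14 kJ/min.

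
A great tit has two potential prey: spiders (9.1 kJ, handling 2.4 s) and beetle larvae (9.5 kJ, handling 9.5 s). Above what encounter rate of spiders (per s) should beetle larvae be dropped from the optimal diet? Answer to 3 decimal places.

0.149 per s

At the threshold, the rate on spiders alone equals the profitability of beetle larvae: λ·9.1/(1 + λ·2.4) = 9.5/9.5 = 1.
Rearranging, λ(9.1 − 1×2.4) = 1, so λ = 1/6.7 = 0.1493 per s.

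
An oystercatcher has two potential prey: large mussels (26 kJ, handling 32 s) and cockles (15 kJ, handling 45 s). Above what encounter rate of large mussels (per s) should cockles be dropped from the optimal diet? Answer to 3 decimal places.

The zero-one rule: include cockles iff E₂/h₂ > λE₁/(1+λh₁). Equality gives the switch point.
λE₁h₂ = E₂ + λE₂h₁ ⇒ λ = E₂/(E₁h₂ − E₂h₁) = 15/(1170 − 480) = 0.02174 per s.

0.022 per s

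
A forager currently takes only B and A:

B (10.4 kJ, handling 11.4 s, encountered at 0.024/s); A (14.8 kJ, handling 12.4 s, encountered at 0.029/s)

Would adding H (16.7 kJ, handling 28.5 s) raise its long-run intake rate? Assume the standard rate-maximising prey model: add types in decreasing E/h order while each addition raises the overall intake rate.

On B and A alone, R = ΣλE/(1+Σλh) = 0.6788/1.633 = 0.4156 kJ/s.
Profitability of H: 16.7/28.5 = 0.586 kJ/s.
0.586 > 0.4156, so adding H raises the average — include it.

Yes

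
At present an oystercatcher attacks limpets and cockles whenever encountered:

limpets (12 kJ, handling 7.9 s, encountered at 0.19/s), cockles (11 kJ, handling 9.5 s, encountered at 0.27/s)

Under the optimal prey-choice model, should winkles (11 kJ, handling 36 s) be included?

No

Current rate: (0.19×12 + 0.27×11)/(1 + 0.19×7.9 + 0.27×9.5) = 1.036 kJ/s.
Profitability of winkles: 11/36 = 0.3056 kJ/s.
Since 0.3056 < R, time spent handling winkles is better spent searching.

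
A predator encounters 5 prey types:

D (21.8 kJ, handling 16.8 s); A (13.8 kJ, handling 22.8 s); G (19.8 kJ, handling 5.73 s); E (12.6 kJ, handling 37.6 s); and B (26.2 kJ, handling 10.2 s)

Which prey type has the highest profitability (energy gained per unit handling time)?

Profitability E/h (kJ/s): D = 21.8/16.8 = 1.3, A = 13.8/22.8 = 0.605, G = 19.8/5.73 = 3.46, E = 12.6/37.6 = 0.335, B = 26.2/10.2 = 2.57.
Ranked: G > B > D > A > E.

G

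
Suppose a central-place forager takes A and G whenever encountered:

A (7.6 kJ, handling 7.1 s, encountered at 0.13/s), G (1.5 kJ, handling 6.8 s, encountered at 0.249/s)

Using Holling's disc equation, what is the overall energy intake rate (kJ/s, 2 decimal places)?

Energy encountered per unit search time: 0.13×7.6 + 0.249×1.5 = 1.361 kJ/s.
Handling time per unit search time: 0.13×7.1 + 0.249×6.8 = 2.616.
Rate = 1.361/(1 + 2.616) = 0.3765 kJ/s.

0.38 kJ/s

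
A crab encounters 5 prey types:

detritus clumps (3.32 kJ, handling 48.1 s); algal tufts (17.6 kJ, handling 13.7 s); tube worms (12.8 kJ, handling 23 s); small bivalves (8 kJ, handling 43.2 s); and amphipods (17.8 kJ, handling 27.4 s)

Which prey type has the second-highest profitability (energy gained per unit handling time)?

In descending order of E/h:
algal tufts: 17.6/13.7 = 1.28 kJ/s
amphipods: 17.8/27.4 = 0.65 kJ/s
tube worms: 12.8/23 = 0.557 kJ/s
small bivalves: 8/43.2 = 0.185 kJ/s
detritus clumps: 3.32/48.1 = 0.069 kJ/s

amphipods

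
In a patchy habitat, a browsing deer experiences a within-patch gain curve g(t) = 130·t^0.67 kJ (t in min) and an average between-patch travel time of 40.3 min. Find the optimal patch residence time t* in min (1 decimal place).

By the marginal value theorem, leave when the instantaneous gain rate g'(t) equals the habitat-wide average g(t)/(T + t).
g'(t) = 0.67·130·t^-0.33. Setting 0.67·130·t^-0.33 = 130·t^0.67/(40.3+t) gives 0.67(40.3+t) = t, so 0.33·t = 0.67×40.3.
t* = 0.67×40.3/0.33 = 81.82 min.

81.8 min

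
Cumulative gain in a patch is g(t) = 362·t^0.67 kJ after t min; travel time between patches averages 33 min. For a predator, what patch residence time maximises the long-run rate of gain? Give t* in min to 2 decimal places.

Optimal t* satisfies g'(t*) = g(t*)/(T + t*).
g'(t) = 0.67·362·t^-0.33. Setting 0.67·362·t^-0.33 = 362·t^0.67/(33+t) gives 0.67(33+t) = t, so 0.33·t = 0.67×33.
t* = 0.67×33/0.33 = 67 min.

67.00 min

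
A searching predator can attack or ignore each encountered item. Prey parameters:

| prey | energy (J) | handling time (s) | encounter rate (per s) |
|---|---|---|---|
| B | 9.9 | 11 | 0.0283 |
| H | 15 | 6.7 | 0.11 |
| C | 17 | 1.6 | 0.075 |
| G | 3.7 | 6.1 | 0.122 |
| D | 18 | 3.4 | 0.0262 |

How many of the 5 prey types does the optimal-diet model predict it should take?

E/h in descending order: C 10.6, D 5.29, H 2.24, B 0.9, G 0.607 J/s. The optimal diet is the largest prefix of this list for which every included type satisfies E_i/h_i > R on the types above it.
Rate on top 1: 1.138. D: 5.29 > 1.138 → include.
Rate on top 2: 1.445. H: 2.24 > 1.445 → include.
Rate on top 3: 1.745. B: 0.9 < 1.745 → exclude; stop.
Optimal diet: C, D, H — 3 of 5 types.

3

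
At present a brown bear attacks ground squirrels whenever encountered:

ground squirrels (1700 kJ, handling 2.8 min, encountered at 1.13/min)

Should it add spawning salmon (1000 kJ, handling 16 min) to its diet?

No

Intake rate on the current diet: R = (1.13×1700) / (1 + 1.13×2.8) = 1921/4.164 = 461.3 kJ/min.
Profitability of spawning salmon: 1000/16 = 62.5 kJ/min.
62.5 < 461.3, so adding spawning salmon would lower the average — exclude it.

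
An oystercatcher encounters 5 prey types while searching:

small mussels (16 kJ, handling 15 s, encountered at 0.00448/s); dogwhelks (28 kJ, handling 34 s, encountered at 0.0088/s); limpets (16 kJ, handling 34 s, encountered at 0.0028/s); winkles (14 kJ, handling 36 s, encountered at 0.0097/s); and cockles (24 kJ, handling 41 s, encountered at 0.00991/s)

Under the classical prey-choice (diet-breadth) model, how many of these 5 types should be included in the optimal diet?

5

E/h in descending order: small mussels 1.07, dogwhelks 0.824, cockles 0.585, limpets 0.471, winkles 0.389 kJ/s. The optimal diet is the largest prefix of this list for which every included type satisfies E_i/h_i > R on the types above it.
Rate on top 1: 0.06717. dogwhelks: 0.824 > 0.06717 → include.
Rate on top 2: 0.2328. cockles: 0.585 > 0.2328 → include.
Rate on top 3: 0.3136. limpets: 0.471 > 0.3136 → include.
Rate on top 4: 0.3216. winkles: 0.389 > 0.3216 → include.
Optimal diet: small mussels, dogwhelks, cockles, limpets, winkles — 5 of 5 types.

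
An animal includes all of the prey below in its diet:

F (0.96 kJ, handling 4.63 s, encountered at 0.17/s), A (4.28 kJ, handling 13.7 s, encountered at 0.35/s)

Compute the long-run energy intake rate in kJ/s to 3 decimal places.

R = (0.17×0.96 + 0.35×4.28) / (1 + 0.17×4.63 + 0.35×13.7) = 1.661/6.582 = 0.2524 kJ/s.

0.252 kJ/s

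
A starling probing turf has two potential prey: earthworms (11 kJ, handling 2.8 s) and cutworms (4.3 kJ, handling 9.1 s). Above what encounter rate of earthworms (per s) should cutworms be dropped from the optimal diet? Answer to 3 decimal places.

0.049 per s

At the threshold, the rate on earthworms alone equals the profitability of cutworms: λ·11/(1 + λ·2.8) = 4.3/9.1 = 0.4725.
Rearranging, λ(11 − 0.4725×2.8) = 0.4725, so λ = 0.4725/9.677 = 0.04883 per s.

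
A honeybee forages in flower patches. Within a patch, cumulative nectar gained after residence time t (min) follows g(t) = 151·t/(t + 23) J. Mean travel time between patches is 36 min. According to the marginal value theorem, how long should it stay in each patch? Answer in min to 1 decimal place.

Optimal t* satisfies g'(t*) = g(t*)/(T + t*).
g'(t) = 151·23/(t + 23)². Setting 151·23/(t+23)² = 151t/[(t+23)(36+t)] gives 23(36+t) = t(t+23), so t² = 23×36 = 828.
t* = √828 = 28.77 min.

28.8 min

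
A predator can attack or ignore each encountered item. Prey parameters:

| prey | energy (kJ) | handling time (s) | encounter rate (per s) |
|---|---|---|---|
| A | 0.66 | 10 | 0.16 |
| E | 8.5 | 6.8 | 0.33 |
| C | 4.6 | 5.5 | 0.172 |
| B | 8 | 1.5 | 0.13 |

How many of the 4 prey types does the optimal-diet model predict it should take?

2

Rank by E/h (kJ/s): B 5.33, E 1.25, C 0.836, A 0.066. Include each in turn until the next type's E/h falls below the running intake rate.
Rate on top 1: 0.8703. E: 1.25 > 0.8703 → include.
Rate on top 2: 1.118. C: 0.836 < 1.118 → exclude; stop.
Optimal diet: B, E — 2 of 4 types.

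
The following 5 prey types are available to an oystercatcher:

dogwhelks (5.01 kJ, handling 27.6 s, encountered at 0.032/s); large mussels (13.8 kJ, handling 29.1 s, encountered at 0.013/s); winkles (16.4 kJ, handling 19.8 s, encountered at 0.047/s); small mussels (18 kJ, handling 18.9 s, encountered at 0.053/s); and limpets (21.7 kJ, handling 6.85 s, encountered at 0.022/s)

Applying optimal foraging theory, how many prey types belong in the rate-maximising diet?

Rank by E/h (kJ/s): limpets 3.17, small mussels 0.952, winkles 0.828, large mussels 0.474, dogwhelks 0.182. Include each in turn until the next type's E/h falls below the running intake rate.
Rate on top 1: 0.4149. small mussels: 0.952 > 0.4149 → include.
Rate on top 2: 0.665. winkles: 0.828 > 0.665 → include.
Rate on top 3: 0.7143. large mussels: 0.474 < 0.7143 → exclude; stop.
Optimal diet: limpets, small mussels, winkles — 3 of 5 types.

3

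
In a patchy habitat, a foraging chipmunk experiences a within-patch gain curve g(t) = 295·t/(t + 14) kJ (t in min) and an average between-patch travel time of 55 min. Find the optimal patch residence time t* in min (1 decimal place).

By the marginal value theorem, leave when the instantaneous gain rate g'(t) equals the habitat-wide average g(t)/(T + t).
g'(t) = 295·14/(t + 14)². Setting 295·14/(t+14)² = 295t/[(t+14)(55+t)] gives 14(55+t) = t(t+14), so t² = 14×55 = 770.
t* = √770 = 27.75 min.

27.7 min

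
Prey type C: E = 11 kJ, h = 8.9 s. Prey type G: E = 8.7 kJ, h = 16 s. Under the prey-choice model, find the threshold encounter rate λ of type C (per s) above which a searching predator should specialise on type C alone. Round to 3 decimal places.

0.088 per s

The zero-one rule: include type G iff E₂/h₂ > λE₁/(1+λh₁). Equality gives the switch point.
λE₁h₂ = E₂ + λE₂h₁ ⇒ λ = E₂/(E₁h₂ − E₂h₁) = 8.7/(176 − 77.43) = 0.08826 per s.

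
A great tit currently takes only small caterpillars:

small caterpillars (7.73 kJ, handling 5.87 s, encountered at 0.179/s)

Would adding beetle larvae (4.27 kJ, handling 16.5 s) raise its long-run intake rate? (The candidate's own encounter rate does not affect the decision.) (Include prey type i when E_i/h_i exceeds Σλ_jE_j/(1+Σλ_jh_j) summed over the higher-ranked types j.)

No

Current rate: (0.179×7.73)/(1 + 0.179×5.87) = 0.6747 kJ/s.
beetle larvae: E/h = 4.27/16.5 = 0.2588 kJ/s.
0.2588 < 0.6747, so adding beetle larvae would lower the average — exclude it.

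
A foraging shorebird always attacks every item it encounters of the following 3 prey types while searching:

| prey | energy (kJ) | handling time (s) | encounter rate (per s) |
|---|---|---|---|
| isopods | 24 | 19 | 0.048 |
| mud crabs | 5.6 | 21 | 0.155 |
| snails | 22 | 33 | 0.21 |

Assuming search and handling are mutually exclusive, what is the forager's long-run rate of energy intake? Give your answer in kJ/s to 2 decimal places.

0.55 kJ/s

Energy encountered per unit search time: 0.048×24 + 0.155×5.6 + 0.21×22 = 6.64 kJ/s.
Handling time per unit search time: 0.048×19 + 0.155×21 + 0.21×33 = 11.1.
Rate = 6.64/(1 + 11.1) = 0.5489 kJ/s.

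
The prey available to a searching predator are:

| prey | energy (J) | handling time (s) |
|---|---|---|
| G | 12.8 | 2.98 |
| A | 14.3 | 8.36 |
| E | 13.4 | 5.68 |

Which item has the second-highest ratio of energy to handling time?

In descending order of E/h:
G: 12.8/2.98 = 4.3 J/s
E: 13.4/5.68 = 2.36 J/s
A: 14.3/8.36 = 1.71 J/s

E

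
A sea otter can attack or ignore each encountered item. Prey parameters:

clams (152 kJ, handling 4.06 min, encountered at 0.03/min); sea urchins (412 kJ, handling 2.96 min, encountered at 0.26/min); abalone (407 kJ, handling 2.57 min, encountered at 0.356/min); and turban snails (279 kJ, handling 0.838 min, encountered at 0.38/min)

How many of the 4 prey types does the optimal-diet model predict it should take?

Rank by E/h (kJ/min): turban snails 333, abalone 158, sea urchins 139, clams 37.4. Include each in turn until the next type's E/h falls below the running intake rate.
Rate on top 1: 80.41. abalone: 158 > 80.41 → include.
Rate on top 2: 112.3. sea urchins: 139 > 112.3 → include.
Rate on top 3: 119.2. clams: 37.4 < 119.2 → exclude; stop.
Optimal diet: turban snails, abalone, sea urchins — 3 of 4 types.

3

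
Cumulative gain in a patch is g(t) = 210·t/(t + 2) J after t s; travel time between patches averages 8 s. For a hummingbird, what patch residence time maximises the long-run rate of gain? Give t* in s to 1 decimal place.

Optimal t* satisfies g'(t*) = g(t*)/(T + t*).
g'(t) = 210·2/(t + 2)². Setting 210·2/(t+2)² = 210t/[(t+2)(8+t)] gives 2(8+t) = t(t+2), so t² = 2×8 = 16.
t* = √16 = 4 s.

4.0 s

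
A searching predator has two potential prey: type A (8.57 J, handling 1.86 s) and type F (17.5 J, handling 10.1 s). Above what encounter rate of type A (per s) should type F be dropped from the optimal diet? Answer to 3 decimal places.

0.324 per s

The zero-one rule: include type F iff E₂/h₂ > λE₁/(1+λh₁). Equality gives the switch point.
λE₁h₂ = E₂ + λE₂h₁ ⇒ λ = E₂/(E₁h₂ − E₂h₁) = 17.5/(86.56 − 32.55) = 0.324 per s.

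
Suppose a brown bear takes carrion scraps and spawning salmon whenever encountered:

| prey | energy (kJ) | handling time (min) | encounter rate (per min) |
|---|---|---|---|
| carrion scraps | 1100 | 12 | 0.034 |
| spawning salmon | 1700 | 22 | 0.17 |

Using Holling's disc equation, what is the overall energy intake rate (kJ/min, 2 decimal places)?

63.40 kJ/min

Energy encountered per unit search time: 0.034×1100 + 0.17×1700 = 326.4 kJ/min.
Handling time per unit search time: 0.034×12 + 0.17×22 = 4.148.
Rate = 326.4/(1 + 4.148) = 63.4 kJ/min.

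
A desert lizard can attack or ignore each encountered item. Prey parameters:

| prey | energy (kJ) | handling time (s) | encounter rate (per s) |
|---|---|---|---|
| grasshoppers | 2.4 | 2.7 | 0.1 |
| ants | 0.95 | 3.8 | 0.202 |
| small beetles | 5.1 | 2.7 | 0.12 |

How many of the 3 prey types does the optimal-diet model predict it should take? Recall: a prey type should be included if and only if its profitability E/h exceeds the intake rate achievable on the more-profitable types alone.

2

Rank by E/h (kJ/s): small beetles 1.89, grasshoppers 0.889, ants 0.25. Include each in turn until the next type's E/h falls below the running intake rate.
Rate on top 1: 0.4622. grasshoppers: 0.889 > 0.4622 → include.
Rate on top 2: 0.5345. ants: 0.25 < 0.5345 → exclude; stop.
Optimal diet: small beetles, grasshoppers — 2 of 3 types.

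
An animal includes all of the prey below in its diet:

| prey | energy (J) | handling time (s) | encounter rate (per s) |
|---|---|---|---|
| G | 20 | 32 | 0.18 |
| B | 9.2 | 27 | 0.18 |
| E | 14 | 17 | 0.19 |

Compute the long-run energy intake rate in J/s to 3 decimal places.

0.533 J/s

R = Σλ_iE_i / (1 + Σλ_ih_i)
Numerator: 0.18×20 + 0.18×9.2 + 0.19×14 = 7.916
Denominator: 1 + 0.18×32 + 0.18×27 + 0.19×17 = 14.85
R = 7.916/14.85 = 0.5331 J/s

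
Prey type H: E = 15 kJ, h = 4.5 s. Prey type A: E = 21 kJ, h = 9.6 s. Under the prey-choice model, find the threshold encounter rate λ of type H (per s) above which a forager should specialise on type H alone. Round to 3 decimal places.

Drop type A once their profitability E₂/h₂ falls below the rate achievable on type H alone: E₂/h₂ = λE₁/(1 + λh₁).
Solve for λ: λE₁h₂ = E₂(1 + λh₁) → λ(E₁h₂ − E₂h₁) = E₂ → λ = E₂/(E₁h₂ − E₂h₁).
λ = 21/(15×9.6 − 21×4.5) = 21/49.5 = 0.4242 per s.

0.424 per s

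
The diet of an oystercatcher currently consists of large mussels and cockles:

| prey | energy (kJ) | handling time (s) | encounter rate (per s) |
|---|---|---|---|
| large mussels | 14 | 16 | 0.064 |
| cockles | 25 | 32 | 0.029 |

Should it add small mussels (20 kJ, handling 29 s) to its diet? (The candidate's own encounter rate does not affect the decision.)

Yes

Current rate: (0.064×14 + 0.029×25)/(1 + 0.064×16 + 0.029×32) = 0.5491 kJ/s.
Profitability of small mussels: 20/29 = 0.6897 kJ/s.
0.6897 > 0.5491, so adding small mussels raises the average — include it.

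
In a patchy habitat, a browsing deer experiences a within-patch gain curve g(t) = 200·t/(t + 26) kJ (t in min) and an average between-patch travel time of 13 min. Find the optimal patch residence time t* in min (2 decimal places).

Optimal t* satisfies g'(t*) = g(t*)/(T + t*).
g'(t) = 200·26/(t + 26)². Setting 200·26/(t+26)² = 200t/[(t+26)(13+t)] gives 26(13+t) = t(t+26), so t² = 26×13 = 338.
t* = √338 = 18.38 min.

18.38 min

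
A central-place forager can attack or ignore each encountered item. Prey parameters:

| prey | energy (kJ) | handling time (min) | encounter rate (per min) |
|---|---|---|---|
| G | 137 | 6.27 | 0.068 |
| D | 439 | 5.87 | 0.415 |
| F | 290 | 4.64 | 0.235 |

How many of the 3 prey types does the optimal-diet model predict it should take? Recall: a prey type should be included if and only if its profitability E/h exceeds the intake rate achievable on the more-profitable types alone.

E/h in descending order: D 74.8, F 62.5, G 21.9 kJ/min. The optimal diet is the largest prefix of this list for which every included type satisfies E_i/h_i > R on the types above it.
Rate on top 1: 53.02. F: 62.5 > 53.02 → include.
Rate on top 2: 55.3. G: 21.9 < 55.3 → exclude; stop.
Optimal diet: D, F — 2 of 3 types.

2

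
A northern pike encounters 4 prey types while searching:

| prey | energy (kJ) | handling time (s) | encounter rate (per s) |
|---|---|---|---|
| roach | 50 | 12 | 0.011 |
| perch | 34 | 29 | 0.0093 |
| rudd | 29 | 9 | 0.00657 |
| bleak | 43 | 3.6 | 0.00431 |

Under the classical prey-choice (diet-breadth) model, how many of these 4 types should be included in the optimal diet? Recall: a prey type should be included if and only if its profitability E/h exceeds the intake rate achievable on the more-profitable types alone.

Rank by E/h (kJ/s): bleak 11.9, roach 4.17, rudd 3.22, perch 1.17. Include each in turn until the next type's E/h falls below the running intake rate.
Rate on top 1: 0.1825. roach: 4.17 > 0.1825 → include.
Rate on top 2: 0.6408. rudd: 3.22 > 0.6408 → include.
Rate on top 3: 0.7673. perch: 1.17 > 0.7673 → include.
Optimal diet: bleak, roach, rudd, perch — 4 of 4 types.

4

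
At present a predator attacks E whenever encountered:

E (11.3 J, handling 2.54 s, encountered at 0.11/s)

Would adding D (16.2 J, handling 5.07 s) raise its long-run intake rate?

Current rate: (0.11×11.3)/(1 + 0.11×2.54) = 0.9715 J/s.
Profitability of D: 16.2/5.07 = 3.195 J/s.
Since 3.195 > R, including D increases the long-run rate.

Yes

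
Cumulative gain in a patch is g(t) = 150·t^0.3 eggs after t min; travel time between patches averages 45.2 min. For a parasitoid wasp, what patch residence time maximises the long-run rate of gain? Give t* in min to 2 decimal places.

Maximise g(t)/(T+t): set derivative to zero → g'(t)(T+t) = g(t).
g'(t) = 0.3·150·t^-0.7. Setting 0.3·150·t^-0.7 = 150·t^0.3/(45.2+t) gives 0.3(45.2+t) = t, so 0.70·t = 0.3×45.2.
t* = 0.3×45.2/0.70 = 19.37 min.

19.37 min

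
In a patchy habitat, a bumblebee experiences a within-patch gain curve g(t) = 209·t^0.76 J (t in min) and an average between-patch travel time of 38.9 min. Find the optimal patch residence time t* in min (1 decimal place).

123.2 min

Optimal t* satisfies g'(t*) = g(t*)/(T + t*).
g'(t) = 0.76·209·t^-0.24. Setting 0.76·209·t^-0.24 = 209·t^0.76/(38.9+t) gives 0.76(38.9+t) = t, so 0.24·t = 0.76×38.9.
t* = 0.76×38.9/0.24 = 123.2 min.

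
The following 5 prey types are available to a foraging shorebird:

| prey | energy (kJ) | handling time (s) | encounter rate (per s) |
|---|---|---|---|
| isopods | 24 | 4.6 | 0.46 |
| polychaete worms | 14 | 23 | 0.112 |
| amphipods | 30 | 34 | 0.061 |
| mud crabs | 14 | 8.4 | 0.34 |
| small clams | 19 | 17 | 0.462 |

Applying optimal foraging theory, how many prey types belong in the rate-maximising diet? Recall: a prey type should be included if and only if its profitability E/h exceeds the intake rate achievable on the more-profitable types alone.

Rank by E/h (kJ/s): isopods 5.22, mud crabs 1.67, small clams 1.12, amphipods 0.882, polychaete worms 0.609. Include each in turn until the next type's E/h falls below the running intake rate.
Rate on top 1: 3.543. mud crabs: 1.67 < 3.543 → exclude; stop.
Optimal diet: isopods — 1 of 5 types.

1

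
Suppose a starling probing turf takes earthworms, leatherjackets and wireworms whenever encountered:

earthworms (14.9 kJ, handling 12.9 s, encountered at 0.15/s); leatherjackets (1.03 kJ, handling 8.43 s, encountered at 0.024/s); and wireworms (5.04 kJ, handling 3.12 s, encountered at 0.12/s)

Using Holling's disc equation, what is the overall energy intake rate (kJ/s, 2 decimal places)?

Energy encountered per unit search time: 0.15×14.9 + 0.024×1.03 + 0.12×5.04 = 2.865 kJ/s.
Handling time per unit search time: 0.15×12.9 + 0.024×8.43 + 0.12×3.12 = 2.512.
Rate = 2.865/(1 + 2.512) = 0.8157 kJ/s.

0.82 kJ/s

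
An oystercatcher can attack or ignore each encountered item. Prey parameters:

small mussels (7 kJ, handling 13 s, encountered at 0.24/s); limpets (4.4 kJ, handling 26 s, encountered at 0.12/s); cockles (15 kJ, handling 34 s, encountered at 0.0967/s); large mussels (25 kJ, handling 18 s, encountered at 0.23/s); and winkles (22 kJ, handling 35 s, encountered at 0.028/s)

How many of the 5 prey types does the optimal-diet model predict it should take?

1

Rank by E/h (kJ/s): large mussels 1.39, winkles 0.629, small mussels 0.538, cockles 0.441, limpets 0.169. Include each in turn until the next type's E/h falls below the running intake rate.
Rate on top 1: 1.119. winkles: 0.629 < 1.119 → exclude; stop.
Optimal diet: large mussels — 1 of 5 types.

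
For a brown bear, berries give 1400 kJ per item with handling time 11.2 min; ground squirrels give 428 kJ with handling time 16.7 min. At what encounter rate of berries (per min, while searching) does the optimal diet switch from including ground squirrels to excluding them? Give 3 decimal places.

At the threshold, the rate on berries alone equals the profitability of ground squirrels: λ·1400/(1 + λ·11.2) = 428/16.7 = 25.63.
Rearranging, λ(1400 − 25.63×11.2) = 25.63, so λ = 25.63/1113 = 0.02303 per min.

0.023 per min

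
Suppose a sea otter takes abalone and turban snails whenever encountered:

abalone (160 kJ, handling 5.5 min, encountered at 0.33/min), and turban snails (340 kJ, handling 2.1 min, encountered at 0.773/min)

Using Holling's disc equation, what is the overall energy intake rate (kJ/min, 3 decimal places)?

R = Σλ_iE_i / (1 + Σλ_ih_i)
Numerator: 0.33×160 + 0.773×340 = 315.6
Denominator: 1 + 0.33×5.5 + 0.773×2.1 = 4.438
R = 315.6/4.438 = 71.11 kJ/min

71.113 kJ/min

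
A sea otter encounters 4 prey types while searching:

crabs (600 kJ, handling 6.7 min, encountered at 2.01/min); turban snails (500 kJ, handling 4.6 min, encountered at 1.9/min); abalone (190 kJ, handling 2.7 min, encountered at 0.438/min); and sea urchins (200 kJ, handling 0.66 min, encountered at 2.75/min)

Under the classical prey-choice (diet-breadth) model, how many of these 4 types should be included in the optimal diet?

Rank by E/h (kJ/min): sea urchins 303, turban snails 109, crabs 89.6, abalone 70.4. Include each in turn until the next type's E/h falls below the running intake rate.
Rate on top 1: 195.4. turban snails: 109 < 195.4 → exclude; stop.
Optimal diet: sea urchins — 1 of 4 types.

1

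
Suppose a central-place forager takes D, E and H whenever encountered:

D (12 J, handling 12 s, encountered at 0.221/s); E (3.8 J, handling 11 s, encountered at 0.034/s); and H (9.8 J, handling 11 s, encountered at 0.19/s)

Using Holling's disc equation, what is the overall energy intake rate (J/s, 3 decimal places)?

0.759 J/s

Energy encountered per unit search time: 0.221×12 + 0.034×3.8 + 0.19×9.8 = 4.643 J/s.
Handling time per unit search time: 0.221×12 + 0.034×11 + 0.19×11 = 5.116.
Rate = 4.643/(1 + 5.116) = 0.7592 J/s.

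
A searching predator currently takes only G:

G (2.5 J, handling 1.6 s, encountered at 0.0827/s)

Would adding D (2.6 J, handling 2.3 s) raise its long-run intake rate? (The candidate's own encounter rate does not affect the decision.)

Yes

Current rate: (0.0827×2.5)/(1 + 0.0827×1.6) = 0.1826 J/s.
Profitability of D: 2.6/2.3 = 1.13 J/s.
Since 1.13 > R, including D increases the long-run rate.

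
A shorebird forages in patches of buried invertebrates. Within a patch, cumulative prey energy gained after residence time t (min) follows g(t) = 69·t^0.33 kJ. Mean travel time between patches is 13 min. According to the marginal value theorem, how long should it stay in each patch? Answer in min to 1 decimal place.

6.4 min

Optimal t* satisfies g'(t*) = g(t*)/(T + t*).
g'(t) = 0.33·69·t^-0.67. Setting 0.33·69·t^-0.67 = 69·t^0.33/(13+t) gives 0.33(13+t) = t, so 0.67·t = 0.33×13.
t* = 0.33×13/0.67 = 6.403 min.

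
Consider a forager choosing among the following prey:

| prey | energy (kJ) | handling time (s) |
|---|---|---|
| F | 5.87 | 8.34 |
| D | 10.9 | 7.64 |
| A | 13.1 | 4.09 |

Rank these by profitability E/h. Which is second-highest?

D

In descending order of E/h:
A: 13.1/4.09 = 3.2 kJ/s
D: 10.9/7.64 = 1.43 kJ/s
F: 5.87/8.34 = 0.704 kJ/s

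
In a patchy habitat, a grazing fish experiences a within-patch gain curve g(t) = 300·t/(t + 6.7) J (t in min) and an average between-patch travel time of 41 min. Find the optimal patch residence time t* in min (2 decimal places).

16.57 min

Optimal t* satisfies g'(t*) = g(t*)/(T + t*).
g'(t) = 300·6.7/(t + 6.7)². Setting 300·6.7/(t+6.7)² = 300t/[(t+6.7)(41+t)] gives 6.7(41+t) = t(t+6.7), so t² = 6.7×41 = 274.7.
t* = √274.7 = 16.57 min.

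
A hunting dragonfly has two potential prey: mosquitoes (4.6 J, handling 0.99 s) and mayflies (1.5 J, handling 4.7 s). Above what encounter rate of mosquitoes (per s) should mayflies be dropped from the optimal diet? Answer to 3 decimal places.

0.074 per s

At the threshold, the rate on mosquitoes alone equals the profitability of mayflies: λ·4.6/(1 + λ·0.99) = 1.5/4.7 = 0.3191.
Rearranging, λ(4.6 − 0.3191×0.99) = 0.3191, so λ = 0.3191/4.284 = 0.0745 per s.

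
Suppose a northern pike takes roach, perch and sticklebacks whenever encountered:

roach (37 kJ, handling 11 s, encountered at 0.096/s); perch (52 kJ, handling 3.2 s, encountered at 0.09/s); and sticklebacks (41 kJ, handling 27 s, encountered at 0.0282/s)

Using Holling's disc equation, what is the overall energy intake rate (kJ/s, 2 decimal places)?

R = Σλ_iE_i / (1 + Σλ_ih_i)
Numerator: 0.096×37 + 0.09×52 + 0.0282×41 = 9.388
Denominator: 1 + 0.096×11 + 0.09×3.2 + 0.0282×27 = 3.105
R = 9.388/3.105 = 3.023 kJ/s

3.02 kJ/s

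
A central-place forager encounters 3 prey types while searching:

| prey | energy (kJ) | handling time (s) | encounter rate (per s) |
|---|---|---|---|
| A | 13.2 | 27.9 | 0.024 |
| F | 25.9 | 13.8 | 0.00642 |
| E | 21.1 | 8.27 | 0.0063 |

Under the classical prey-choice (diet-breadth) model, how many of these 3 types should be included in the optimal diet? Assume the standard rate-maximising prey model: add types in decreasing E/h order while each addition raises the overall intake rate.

3

E/h in descending order: E 2.55, F 1.88, A 0.473 kJ/s. The optimal diet is the largest prefix of this list for which every included type satisfies E_i/h_i > R on the types above it.
Rate on top 1: 0.1263. F: 1.88 > 0.1263 → include.
Rate on top 2: 0.2623. A: 0.473 > 0.2623 → include.
Optimal diet: E, F, A — 3 of 3 types.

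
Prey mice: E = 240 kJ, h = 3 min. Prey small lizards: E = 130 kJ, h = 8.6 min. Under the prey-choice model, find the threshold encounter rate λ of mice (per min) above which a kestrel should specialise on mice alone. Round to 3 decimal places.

At the threshold, the rate on mice alone equals the profitability of small lizards: λ·240/(1 + λ·3) = 130/8.6 = 15.12.
Rearranging, λ(240 − 15.12×3) = 15.12, so λ = 15.12/194.7 = 0.07766 per min.

0.078 per min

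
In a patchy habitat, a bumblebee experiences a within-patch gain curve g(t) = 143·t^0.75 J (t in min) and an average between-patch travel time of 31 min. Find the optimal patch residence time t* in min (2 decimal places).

By the marginal value theorem, leave when the instantaneous gain rate g'(t) equals the habitat-wide average g(t)/(T + t).
g'(t) = 0.75·143·t^-0.25. Setting 0.75·143·t^-0.25 = 143·t^0.75/(31+t) gives 0.75(31+t) = t, so 0.25·t = 0.75×31.
t* = 0.75×31/0.25 = 93 min.

93.00 min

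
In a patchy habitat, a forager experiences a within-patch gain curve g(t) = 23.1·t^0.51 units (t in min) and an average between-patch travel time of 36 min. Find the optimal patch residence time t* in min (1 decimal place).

Maximise g(t)/(T+t): set derivative to zero → g'(t)(T+t) = g(t).
g'(t) = 0.51·23.1·t^-0.49. Setting 0.51·23.1·t^-0.49 = 23.1·t^0.51/(36+t) gives 0.51(36+t) = t, so 0.49·t = 0.51×36.
t* = 0.51×36/0.49 = 37.47 min.

37.5 min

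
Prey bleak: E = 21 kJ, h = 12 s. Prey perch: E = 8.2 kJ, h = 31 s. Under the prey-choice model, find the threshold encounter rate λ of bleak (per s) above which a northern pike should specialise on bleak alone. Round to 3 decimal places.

0.015 per s

Drop perch once their profitability E₂/h₂ falls below the rate achievable on bleak alone: E₂/h₂ = λE₁/(1 + λh₁).
Solve for λ: λE₁h₂ = E₂(1 + λh₁) → λ(E₁h₂ − E₂h₁) = E₂ → λ = E₂/(E₁h₂ − E₂h₁).
λ = 8.2/(21×31 − 8.2×12) = 8.2/552.6 = 0.01484 per s.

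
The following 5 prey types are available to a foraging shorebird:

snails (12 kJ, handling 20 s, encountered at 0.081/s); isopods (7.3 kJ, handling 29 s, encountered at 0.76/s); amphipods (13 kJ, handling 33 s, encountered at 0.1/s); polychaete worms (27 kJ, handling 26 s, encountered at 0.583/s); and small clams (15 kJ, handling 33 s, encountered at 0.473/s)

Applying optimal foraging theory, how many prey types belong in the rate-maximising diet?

1

Profitabilities (E/h, kJ/s): polychaete worms 1.04, snails 0.6, small clams 0.455, amphipods 0.394, isopods 0.252. Add prey in this order while the next type's profitability exceeds the intake rate on those already taken.
Rate on top 1: 0.9742. snails: 0.6 < 0.9742 → exclude; stop.
Optimal diet: polychaete worms — 1 of 5 types.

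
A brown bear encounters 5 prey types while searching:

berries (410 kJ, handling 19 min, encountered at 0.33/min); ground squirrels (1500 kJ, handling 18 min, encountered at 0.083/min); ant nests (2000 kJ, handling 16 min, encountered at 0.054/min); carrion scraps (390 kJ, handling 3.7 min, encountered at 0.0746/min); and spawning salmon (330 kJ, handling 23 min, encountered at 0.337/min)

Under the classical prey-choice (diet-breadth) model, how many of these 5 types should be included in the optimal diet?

3

Profitabilities (E/h, kJ/min): ant nests 125, carrion scraps 105, ground squirrels 83.3, berries 21.6, spawning salmon 14.3. Add prey in this order while the next type's profitability exceeds the intake rate on those already taken.
Rate on top 1: 57.94. carrion scraps: 105 > 57.94 → include.
Rate on top 2: 64.06. ground squirrels: 83.3 > 64.06 → include.
Rate on top 3: 71.98. berries: 21.6 < 71.98 → exclude; stop.
Optimal diet: ant nests, carrion scraps, ground squirrels — 3 of 5 types.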